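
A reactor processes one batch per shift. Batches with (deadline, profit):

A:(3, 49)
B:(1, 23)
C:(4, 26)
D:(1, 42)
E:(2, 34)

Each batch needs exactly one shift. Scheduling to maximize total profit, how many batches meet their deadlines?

Sort by profit descending; place each in the latest free slot ≤ its deadline.
Profit order: A=49 D=42 E=34 C=26 B=23
Assign: A→slot 3, D→slot 1, E→slot 2, C→slot 4, B skipped.
Slots: [1:D] [2:E] [3:A] [4:C]
4 of 5 scheduled.

4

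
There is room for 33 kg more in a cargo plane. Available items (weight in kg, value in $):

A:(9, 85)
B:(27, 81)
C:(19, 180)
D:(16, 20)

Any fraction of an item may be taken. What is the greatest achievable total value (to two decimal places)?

Greedy by value/weight ratio, highest first.
Ratios (sorted): C 9.47, A 9.44, B 3.00, D 1.25
take C (19 @ 180); take A (9 @ 85); take 5/27 of B → 15.00. Capacity used 33/33.
Total value = 280.00

280.00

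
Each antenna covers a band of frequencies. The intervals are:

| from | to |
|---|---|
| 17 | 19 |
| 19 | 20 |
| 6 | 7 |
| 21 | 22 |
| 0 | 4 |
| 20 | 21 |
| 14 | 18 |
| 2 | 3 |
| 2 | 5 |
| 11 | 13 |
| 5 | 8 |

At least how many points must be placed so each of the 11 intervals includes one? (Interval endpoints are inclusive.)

6

By right end: [2,3]  [0,4]  [2,5]  [6,7]  [5,8]  [11,13]  [14,18]  [17,19]  [19,20]  [20,21]  [21,22]
[2,3] uncovered → point at 3; [6,7] uncovered → point at 7; [11,13] uncovered → point at 13; [14,18] uncovered → point at 18; [19,20] uncovered → point at 20; [21,22] uncovered → point at 22.
Points: 3, 7, 13, 18, 20, 22 (6 total).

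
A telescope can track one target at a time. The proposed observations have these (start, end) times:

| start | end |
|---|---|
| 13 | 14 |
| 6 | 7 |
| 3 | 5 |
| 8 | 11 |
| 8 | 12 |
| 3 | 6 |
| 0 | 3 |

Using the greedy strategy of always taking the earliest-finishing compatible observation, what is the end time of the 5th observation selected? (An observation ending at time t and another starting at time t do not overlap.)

Order by finish time; keep every interval that doesn't clash with the previous kept one.
Sorted by end: (0,3)  (3,5)  (3,6)  (6,7)  (8,11)  (8,12)  (13,14)
take (0,3); take (3,5); take (6,7); take (8,11); take (13,14).
Selected: (0,3) (3,5) (6,7) (8,11) (13,14)

14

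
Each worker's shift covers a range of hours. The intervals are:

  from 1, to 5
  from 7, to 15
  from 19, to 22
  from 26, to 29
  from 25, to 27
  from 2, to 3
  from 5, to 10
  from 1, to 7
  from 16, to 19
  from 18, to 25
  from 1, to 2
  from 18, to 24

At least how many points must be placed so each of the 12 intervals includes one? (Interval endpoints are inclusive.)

4

Sort by right endpoint; whenever an interval is uncovered, place a point at its right end.
Sorted: [1,2] [2,3] [1,5] [1,7] [5,10] [7,15] [16,19] [19,22] [18,24] [18,25] [25,27] [26,29]
{[1,2],[2,3],[1,5],[1,7]} hit by 2; {[5,10],[7,15]} hit by 10; {[16,19],[19,22],[18,24],[18,25]} hit by 19; {[25,27],[26,29]} hit by 27.
Points: 2, 10, 19, 27 (4 total).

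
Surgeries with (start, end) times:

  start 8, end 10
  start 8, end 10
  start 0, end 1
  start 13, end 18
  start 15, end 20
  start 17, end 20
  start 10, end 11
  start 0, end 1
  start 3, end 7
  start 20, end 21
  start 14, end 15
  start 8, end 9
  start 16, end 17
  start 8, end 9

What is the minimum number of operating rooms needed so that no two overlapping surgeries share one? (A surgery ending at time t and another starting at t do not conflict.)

4

Events (time:±→running): 0:+→1 0:+→2 1:-→1 1:-→0 3:+→1 7:-→0 8:+→1 8:+→2 8:+→3 8:+→4 … peak 4.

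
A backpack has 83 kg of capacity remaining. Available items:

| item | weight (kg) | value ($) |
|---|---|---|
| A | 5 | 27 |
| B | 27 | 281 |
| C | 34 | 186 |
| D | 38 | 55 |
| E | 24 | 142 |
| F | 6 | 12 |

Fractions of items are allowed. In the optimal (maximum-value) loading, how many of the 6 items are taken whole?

Ratios (sorted): B 10.41, E 5.92, C 5.47, A 5.40, F 2.00, D 1.45
take B (27 @ 281); take E (24 @ 142); take 32/34 of C → 175.06. Capacity used 83/83.
2 item(s) taken whole; one partial (take 32/34 of C).

2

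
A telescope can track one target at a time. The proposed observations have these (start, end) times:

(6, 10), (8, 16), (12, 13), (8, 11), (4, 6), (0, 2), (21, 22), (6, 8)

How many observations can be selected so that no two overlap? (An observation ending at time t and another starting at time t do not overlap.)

Order by finish time; keep every interval that doesn't clash with the previous kept one.
Sorted by end: (0,2)  (4,6)  (6,8)  (6,10)  (8,11)  (12,13)  (8,16)  (21,22)
take (0,2); take (4,6); take (6,8); take (8,11); take (12,13); skip (8,16); take (21,22).
Selected 6 observations.

6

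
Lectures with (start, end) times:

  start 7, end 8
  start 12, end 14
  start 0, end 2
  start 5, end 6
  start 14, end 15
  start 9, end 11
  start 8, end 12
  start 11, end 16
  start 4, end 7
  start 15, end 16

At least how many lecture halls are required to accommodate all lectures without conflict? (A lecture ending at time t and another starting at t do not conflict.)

2

Events (time:±→running): 0:+→1 2:-→0 4:+→1 5:+→2 … peak 2.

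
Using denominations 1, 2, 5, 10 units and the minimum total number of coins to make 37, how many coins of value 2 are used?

37 = 3×10 + 1×5 + 1×2
Count of 2: 1

1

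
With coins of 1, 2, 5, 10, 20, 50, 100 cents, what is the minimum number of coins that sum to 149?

6

Greedy: take as many of the largest coin as possible, then repeat with the remainder.
149 − 1×100→49 − 2×20→9 − 1×5→4 − 2×2→0
Total coins = 1 + 2 + 1 + 2 = 6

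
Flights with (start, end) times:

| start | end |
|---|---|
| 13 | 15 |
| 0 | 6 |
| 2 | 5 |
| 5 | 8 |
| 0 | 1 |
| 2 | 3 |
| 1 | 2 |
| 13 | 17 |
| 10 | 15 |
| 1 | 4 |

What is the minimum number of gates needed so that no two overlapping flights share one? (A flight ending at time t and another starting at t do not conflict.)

starts: [0, 0, 1, 1, 2, 2, 5, 10, 13, 13]
ends:   [1, 2, 3, 4, 5, 6, 8, 15, 15, 17]
s0→1 s0→2 e1→1 s1→2 s1→3 e2→2 s2→3 s2→4  — peak 4.

4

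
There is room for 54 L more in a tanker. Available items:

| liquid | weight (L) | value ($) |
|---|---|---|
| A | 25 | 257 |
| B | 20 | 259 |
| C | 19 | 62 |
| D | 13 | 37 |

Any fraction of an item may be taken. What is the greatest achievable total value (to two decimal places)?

Sort by value per unit weight and fill in that order.
Order: B (259/20=12.95) > A (257/25=10.28) > C (62/19=3.26) > D (37/13=2.85)
Fill: take B (20 @ 259) → take A (25 @ 257) → take 9/19 of C → 29.37; 54/54 used.
Total value = 545.37

545.37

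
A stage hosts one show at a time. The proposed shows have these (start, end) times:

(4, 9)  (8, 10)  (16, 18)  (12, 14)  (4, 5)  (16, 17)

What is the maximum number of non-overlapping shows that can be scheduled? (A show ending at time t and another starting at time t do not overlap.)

Greedy by earliest finish: after sorting by end time, pick each interval compatible with the last pick.
By end time: (4,5), (4,9), (8,10), (12,14), (16,17), (16,18).
Pick (4,5); next start ≥ 5 → (8,10); next start ≥ 10 → (12,14); next start ≥ 14 → (16,17).
Selected 4 shows.

4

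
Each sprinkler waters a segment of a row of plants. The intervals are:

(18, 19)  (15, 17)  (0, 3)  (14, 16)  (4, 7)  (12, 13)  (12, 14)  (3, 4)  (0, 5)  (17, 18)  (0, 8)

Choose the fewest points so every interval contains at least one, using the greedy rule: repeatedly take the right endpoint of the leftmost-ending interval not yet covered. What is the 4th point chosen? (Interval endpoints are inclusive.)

16

Process intervals by earliest right end; each time one isn't hit yet, stab at its right endpoint.
By right end: [0,3]  [3,4]  [0,5]  [4,7]  [0,8]  [12,13]  [12,14]  [14,16]  [15,17]  [17,18]  [18,19]
[0,3] uncovered → point at 3; [4,7] uncovered → point at 7; [12,13] uncovered → point at 13; [14,16] uncovered → point at 16; [17,18] uncovered → point at 18.
Points: 3, 7, 13, 16, 18 (5 total).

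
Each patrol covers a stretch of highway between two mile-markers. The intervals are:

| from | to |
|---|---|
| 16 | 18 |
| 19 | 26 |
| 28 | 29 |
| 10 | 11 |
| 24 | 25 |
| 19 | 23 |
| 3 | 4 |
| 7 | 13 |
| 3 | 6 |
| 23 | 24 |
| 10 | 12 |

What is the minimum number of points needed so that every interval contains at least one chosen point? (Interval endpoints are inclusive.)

Sorted: [3,4] [3,6] [10,11] [10,12] [7,13] [16,18] [19,23] [23,24] [24,25] [19,26] [28,29]
{[3,4],[3,6]} hit by 4; {[10,11],[10,12],[7,13]} hit by 11; {[16,18]} hit by 18; {[19,23],[23,24]} hit by 23; {[24,25],[19,26]} hit by 25; {[28,29]} hit by 29.
Points: 4, 11, 18, 23, 25, 29 (6 total).

6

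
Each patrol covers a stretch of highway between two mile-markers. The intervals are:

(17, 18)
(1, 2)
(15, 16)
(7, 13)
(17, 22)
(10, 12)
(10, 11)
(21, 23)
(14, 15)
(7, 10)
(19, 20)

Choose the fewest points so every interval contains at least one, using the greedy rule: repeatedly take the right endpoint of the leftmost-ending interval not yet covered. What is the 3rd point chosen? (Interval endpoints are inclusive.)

Process intervals by earliest right end; each time one isn't hit yet, stab at its right endpoint.
Sorted: [1,2] [7,10] [10,11] [10,12] [7,13] [14,15] [15,16] [17,18] [19,20] [17,22] [21,23]
{[1,2]} hit by 2; {[7,10],[10,11],[10,12],[7,13]} hit by 10; {[14,15],[15,16]} hit by 15; {[17,18]} hit by 18; {[19,20],[17,22]} hit by 20; {[21,23]} hit by 23.
Points: 2, 10, 15, 18, 20, 23 (6 total).

15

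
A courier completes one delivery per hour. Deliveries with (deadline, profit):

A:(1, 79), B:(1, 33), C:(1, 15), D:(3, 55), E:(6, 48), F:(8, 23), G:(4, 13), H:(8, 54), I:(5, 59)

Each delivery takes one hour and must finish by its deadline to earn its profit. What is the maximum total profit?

331

Profit order: A=79 I=59 D=55 H=54 E=48 B=33 F=23 C=15 G=13
Assign: A→slot 1, I→slot 5, D→slot 3, H→slot 8, E→slot 6, B skipped, F→slot 7, C skipped, G→slot 4.
Slots: [1:A] [3:D] [4:G] [5:I] [6:E] [7:F] [8:H]
Profit = 79 + 55 + 13 + 59 + 48 + 23 + 54 = 331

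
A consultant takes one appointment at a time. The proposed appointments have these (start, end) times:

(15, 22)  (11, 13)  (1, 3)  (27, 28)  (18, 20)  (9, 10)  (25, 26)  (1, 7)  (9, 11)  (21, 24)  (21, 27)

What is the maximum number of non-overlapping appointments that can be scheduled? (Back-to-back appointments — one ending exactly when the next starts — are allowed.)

7

Order by finish time; keep every interval that doesn't clash with the previous kept one.
By end time: (1,3), (1,7), (9,10), (9,11), (11,13), (18,20), (15,22), (21,24), (25,26), (21,27), (27,28).
Pick (1,3); next start ≥ 3 → (9,10); next start ≥ 10 → (11,13); next start ≥ 13 → (18,20); next start ≥ 20 → (21,24); next start ≥ 24 → (25,26); next start ≥ 26 → (27,28).
Selected 7 appointments.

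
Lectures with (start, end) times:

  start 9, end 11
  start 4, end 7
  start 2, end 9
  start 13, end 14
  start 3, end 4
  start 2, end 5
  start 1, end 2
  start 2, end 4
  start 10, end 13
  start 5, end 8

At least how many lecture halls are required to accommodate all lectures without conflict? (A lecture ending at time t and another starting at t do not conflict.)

4

The answer is the maximum number of intervals overlapping at any instant.
starts: [1, 2, 2, 2, 3, 4, 5, 9, 10, 13]
ends:   [2, 4, 4, 5, 7, 8, 9, 11, 13, 14]
s1→1 e2→0 s2→1 s2→2 s2→3 s3→4  — peak 4.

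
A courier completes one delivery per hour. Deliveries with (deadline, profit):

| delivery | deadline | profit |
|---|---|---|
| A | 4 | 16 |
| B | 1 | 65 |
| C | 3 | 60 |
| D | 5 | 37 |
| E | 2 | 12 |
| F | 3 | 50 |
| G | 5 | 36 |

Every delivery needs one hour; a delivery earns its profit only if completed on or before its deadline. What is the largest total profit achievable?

Take jobs in profit order; each goes to the latest open slot no later than its deadline.
Profit order: B=65 C=60 F=50 D=37 G=36 A=16 E=12
Assign: B→slot 1, C→slot 3, F→slot 2, D→slot 5, G→slot 4, A skipped, E skipped.
Slots: [1:B] [2:F] [3:C] [4:G] [5:D]
Profit = 65 + 50 + 60 + 36 + 37 = 248

248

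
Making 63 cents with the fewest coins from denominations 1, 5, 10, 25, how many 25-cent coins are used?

2

Use the largest denomination that fits, subtract, and repeat.
63 − 2×25→13 − 1×10→3 − 3×1→0
Count of 25: 2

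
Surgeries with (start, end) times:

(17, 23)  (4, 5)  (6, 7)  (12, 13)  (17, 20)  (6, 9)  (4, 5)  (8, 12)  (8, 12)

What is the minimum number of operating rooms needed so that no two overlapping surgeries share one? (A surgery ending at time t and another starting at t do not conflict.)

3

Events (time:±→running): 4:+→1 4:+→2 5:-→1 5:-→0 6:+→1 6:+→2 7:-→1 8:+→2 8:+→3 … peak 3.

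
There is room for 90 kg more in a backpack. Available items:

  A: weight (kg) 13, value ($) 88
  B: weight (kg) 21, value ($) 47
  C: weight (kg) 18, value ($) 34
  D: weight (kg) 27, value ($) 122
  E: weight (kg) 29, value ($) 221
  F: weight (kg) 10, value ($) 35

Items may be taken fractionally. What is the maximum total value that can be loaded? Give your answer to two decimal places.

Greedy by value/weight ratio, highest first.
Order: E (221/29=7.62) > A (88/13=6.77) > D (122/27=4.52) > F (35/10=3.50) > B (47/21=2.24) > C (34/18=1.89)
Fill: take E (29 @ 221) → take A (13 @ 88) → take D (27 @ 122) → take F (10 @ 35) → take 11/21 of B → 24.62; 90/90 used.
Total value = 490.62

490.62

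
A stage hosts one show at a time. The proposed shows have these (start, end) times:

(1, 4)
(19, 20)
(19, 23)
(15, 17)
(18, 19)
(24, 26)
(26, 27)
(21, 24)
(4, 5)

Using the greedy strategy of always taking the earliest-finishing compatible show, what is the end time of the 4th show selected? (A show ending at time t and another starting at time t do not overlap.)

19

Order by finish time; keep every interval that doesn't clash with the previous kept one.
By end time: (1,4), (4,5), (15,17), (18,19), (19,20), (19,23), (21,24), (24,26), (26,27).
Pick (1,4); next start ≥ 4 → (4,5); next start ≥ 5 → (15,17); next start ≥ 17 → (18,19); next start ≥ 19 → (19,20); next start ≥ 20 → (21,24); next start ≥ 24 → (24,26); next start ≥ 26 → (26,27).
Selected: (1,4) (4,5) (15,17) (18,19) (19,20) (21,24) (24,26) (26,27)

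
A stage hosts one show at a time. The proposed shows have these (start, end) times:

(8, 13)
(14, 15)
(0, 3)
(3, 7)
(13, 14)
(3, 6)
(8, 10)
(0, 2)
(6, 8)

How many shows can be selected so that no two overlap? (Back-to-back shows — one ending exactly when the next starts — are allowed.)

6

By end time: (0,2), (0,3), (3,6), (3,7), (6,8), (8,10), (8,13), (13,14), (14,15).
Pick (0,2); next start ≥ 2 → (3,6); next start ≥ 6 → (6,8); next start ≥ 8 → (8,10); next start ≥ 10 → (13,14); next start ≥ 14 → (14,15).
Selected 6 shows.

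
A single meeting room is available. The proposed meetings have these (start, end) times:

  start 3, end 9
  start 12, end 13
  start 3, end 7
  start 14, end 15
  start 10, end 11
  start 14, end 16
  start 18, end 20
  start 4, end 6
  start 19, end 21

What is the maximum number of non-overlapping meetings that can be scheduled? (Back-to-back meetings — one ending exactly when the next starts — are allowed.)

Order by finish time; keep every interval that doesn't clash with the previous kept one.
Sorted by end: (4,6)  (3,7)  (3,9)  (10,11)  (12,13)  (14,15)  (14,16)  (18,20)  (19,21)
take (4,6); take (10,11); take (12,13); take (14,15); take (18,20).
Selected 5 meetings.

5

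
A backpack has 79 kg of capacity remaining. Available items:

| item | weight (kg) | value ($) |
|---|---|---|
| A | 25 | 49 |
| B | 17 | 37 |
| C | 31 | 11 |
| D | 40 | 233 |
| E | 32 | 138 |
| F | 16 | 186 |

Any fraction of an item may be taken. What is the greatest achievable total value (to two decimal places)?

Sort by value per unit weight and fill in that order.
Order: F (186/16=11.62) > D (233/40=5.83) > E (138/32=4.31) > B (37/17=2.18) > A (49/25=1.96) > C (11/31=0.35)
Fill: take F (16 @ 186) → take D (40 @ 233) → take 23/32 of E → 99.19; 79/79 used.
Total value = 518.19

518.19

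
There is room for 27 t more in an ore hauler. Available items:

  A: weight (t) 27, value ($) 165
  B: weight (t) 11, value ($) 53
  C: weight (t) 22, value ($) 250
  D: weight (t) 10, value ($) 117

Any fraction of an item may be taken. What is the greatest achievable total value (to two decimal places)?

Ratios (sorted): D 11.70, C 11.36, A 6.11, B 4.82
take D (10 @ 117); take 17/22 of C → 193.18. Capacity used 27/27.
Total value = 310.18

310.18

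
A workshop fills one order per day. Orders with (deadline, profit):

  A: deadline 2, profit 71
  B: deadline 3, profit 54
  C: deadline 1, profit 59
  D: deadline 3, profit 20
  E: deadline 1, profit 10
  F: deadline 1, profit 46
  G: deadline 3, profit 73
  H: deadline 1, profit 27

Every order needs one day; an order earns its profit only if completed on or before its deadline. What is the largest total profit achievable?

203

Take jobs in profit order; each goes to the latest open slot no later than its deadline.
By profit: G(d3,73), A(d2,71), C(d1,59), B(d3,54), F(d1,46), H(d1,27), D(d3,20), E(d1,10)
G→slot 3; A→slot 2; C→slot 1; B skipped; F skipped; H skipped; D skipped; E skipped.
Profit = 59 + 71 + 73 = 203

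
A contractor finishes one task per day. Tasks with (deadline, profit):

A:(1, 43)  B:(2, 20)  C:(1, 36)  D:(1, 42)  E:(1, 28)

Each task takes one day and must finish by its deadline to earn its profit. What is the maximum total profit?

63

Profit order: A=43 D=42 C=36 E=28 B=20
Assign: A→slot 1, D skipped, C skipped, E skipped, B→slot 2.
Slots: [1:A] [2:B]
Profit = 43 + 20 = 63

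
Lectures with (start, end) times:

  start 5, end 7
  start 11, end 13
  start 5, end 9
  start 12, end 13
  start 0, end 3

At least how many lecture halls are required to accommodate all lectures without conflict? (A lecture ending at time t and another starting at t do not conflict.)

The answer is the maximum number of intervals overlapping at any instant.
starts: [0, 5, 5, 11, 12]
ends:   [3, 7, 9, 13, 13]
s0→1 e3→0 s5→1 s5→2  — peak 2.

2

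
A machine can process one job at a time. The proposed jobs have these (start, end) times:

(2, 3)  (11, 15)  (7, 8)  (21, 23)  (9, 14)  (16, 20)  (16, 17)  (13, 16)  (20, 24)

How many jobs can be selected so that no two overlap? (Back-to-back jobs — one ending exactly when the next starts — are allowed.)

Sort by end time and greedily take each interval whose start is ≥ the last chosen end.
By end time: (2,3), (7,8), (9,14), (11,15), (13,16), (16,17), (16,20), (21,23), (20,24).
Pick (2,3); next start ≥ 3 → (7,8); next start ≥ 8 → (9,14); next start ≥ 14 → (16,17); next start ≥ 17 → (21,23).
Selected 5 jobs.

5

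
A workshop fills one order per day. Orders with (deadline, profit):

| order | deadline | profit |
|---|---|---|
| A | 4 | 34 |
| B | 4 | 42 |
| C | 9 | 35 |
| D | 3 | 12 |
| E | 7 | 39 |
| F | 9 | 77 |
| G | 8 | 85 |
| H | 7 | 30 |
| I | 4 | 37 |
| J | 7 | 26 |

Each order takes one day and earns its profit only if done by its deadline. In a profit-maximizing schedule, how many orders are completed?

9

Profit order: G=85 F=77 B=42 E=39 I=37 C=35 A=34 H=30 J=26 D=12
Assign: G→slot 8, F→slot 9, B→slot 4, E→slot 7, I→slot 3, C→slot 6, A→slot 2, H→slot 5, J→slot 1, D skipped.
Slots: [1:J] [2:A] [3:I] [4:B] [5:H] [6:C] [7:E] [8:G] [9:F]
9 of 10 scheduled.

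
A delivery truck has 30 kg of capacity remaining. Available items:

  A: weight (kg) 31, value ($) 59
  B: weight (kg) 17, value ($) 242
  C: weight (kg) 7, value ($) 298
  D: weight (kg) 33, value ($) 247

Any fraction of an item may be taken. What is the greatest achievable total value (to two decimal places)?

Sort by value per unit weight and fill in that order.
Order: C (298/7=42.57) > B (242/17=14.24) > D (247/33=7.48) > A (59/31=1.90)
Fill: take C (7 @ 298) → take B (17 @ 242) → take 6/33 of D → 44.91; 30/30 used.
Total value = 584.91

584.91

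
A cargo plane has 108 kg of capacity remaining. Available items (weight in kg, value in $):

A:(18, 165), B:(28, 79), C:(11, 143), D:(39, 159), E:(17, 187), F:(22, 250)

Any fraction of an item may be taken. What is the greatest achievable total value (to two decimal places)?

906.82

Ratios (sorted): C 13.00, F 11.36, E 11.00, A 9.17, D 4.08, B 2.82
take C (11 @ 143); take F (22 @ 250); take E (17 @ 187); take A (18 @ 165); take D (39 @ 159); take 1/28 of B → 2.82. Capacity used 108/108.
Total value = 906.82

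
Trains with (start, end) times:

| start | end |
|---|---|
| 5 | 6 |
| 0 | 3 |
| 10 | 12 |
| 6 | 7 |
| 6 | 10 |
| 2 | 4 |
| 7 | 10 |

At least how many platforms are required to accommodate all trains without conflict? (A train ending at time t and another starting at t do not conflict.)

2

starts: [0, 2, 5, 6, 6, 7, 10]
ends:   [3, 4, 6, 7, 10, 10, 12]
s0→1 s2→2  — peak 2.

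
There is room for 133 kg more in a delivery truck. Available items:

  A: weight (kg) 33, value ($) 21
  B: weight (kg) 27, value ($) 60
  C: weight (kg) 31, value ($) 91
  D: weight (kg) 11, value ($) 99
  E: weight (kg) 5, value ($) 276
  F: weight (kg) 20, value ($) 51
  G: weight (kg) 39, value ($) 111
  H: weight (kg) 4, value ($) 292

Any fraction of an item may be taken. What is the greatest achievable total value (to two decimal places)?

971.11

Greedy by value/weight ratio, highest first.
Ratios (sorted): H 73.00, E 55.20, D 9.00, C 2.94, G 2.85, F 2.55, B 2.22, A 0.64
take H (4 @ 292); take E (5 @ 276); take D (11 @ 99); take C (31 @ 91); take G (39 @ 111); take F (20 @ 51); take 23/27 of B → 51.11. Capacity used 133/133.
Total value = 971.11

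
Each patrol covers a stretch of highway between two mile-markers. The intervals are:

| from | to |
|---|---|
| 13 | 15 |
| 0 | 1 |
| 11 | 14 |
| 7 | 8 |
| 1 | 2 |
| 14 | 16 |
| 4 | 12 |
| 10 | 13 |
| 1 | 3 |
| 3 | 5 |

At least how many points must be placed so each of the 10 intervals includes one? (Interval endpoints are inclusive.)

Sort by right endpoint; whenever an interval is uncovered, place a point at its right end.
By right end: [0,1]  [1,2]  [1,3]  [3,5]  [7,8]  [4,12]  [10,13]  [11,14]  [13,15]  [14,16]
[0,1] uncovered → point at 1; [3,5] uncovered → point at 5; [7,8] uncovered → point at 8; [10,13] uncovered → point at 13; [14,16] uncovered → point at 16.
Points: 1, 5, 8, 13, 16 (5 total).

5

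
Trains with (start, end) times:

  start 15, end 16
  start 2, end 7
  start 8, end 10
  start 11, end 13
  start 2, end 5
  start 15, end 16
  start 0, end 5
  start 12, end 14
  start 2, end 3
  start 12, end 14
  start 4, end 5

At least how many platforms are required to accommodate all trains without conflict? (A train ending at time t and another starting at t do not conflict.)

Count concurrent intervals with a sweep; the peak is the room count.
Events (time:±→running): 0:+→1 2:+→2 2:+→3 2:+→4 … peak 4.

4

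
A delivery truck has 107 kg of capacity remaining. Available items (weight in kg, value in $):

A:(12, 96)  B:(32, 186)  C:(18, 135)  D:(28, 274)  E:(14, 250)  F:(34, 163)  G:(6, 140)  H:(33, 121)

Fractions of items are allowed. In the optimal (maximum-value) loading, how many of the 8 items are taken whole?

5

Ratios (sorted): G 23.33, E 17.86, D 9.79, A 8.00, C 7.50, B 5.81, F 4.79, H 3.67
take G (6 @ 140); take E (14 @ 250); take D (28 @ 274); take A (12 @ 96); take C (18 @ 135); take 29/32 of B → 168.56. Capacity used 107/107.
5 item(s) taken whole; one partial (take 29/32 of B).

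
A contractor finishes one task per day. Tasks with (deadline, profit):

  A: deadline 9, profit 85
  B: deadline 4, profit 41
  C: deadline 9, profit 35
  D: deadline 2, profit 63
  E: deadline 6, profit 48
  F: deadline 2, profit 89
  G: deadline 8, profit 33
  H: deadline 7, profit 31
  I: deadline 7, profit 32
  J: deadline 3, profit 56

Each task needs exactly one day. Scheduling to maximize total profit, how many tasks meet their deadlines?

Profit order: F=89 A=85 D=63 J=56 E=48 B=41 C=35 G=33 I=32 H=31
Assign: F→slot 2, A→slot 9, D→slot 1, J→slot 3, E→slot 6, B→slot 4, C→slot 8, G→slot 7, I→slot 5, H skipped.
Slots: [1:D] [2:F] [3:J] [4:B] [5:I] [6:E] [7:G] [8:C] [9:A]
9 of 10 scheduled.

9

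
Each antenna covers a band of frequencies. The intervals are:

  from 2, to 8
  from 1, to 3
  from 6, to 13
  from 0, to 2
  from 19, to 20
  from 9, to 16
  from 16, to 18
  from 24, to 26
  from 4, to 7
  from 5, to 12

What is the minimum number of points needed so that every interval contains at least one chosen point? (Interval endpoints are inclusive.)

Process intervals by earliest right end; each time one isn't hit yet, stab at its right endpoint.
By right end: [0,2]  [1,3]  [4,7]  [2,8]  [5,12]  [6,13]  [9,16]  [16,18]  [19,20]  [24,26]
[0,2] uncovered → point at 2; [4,7] uncovered → point at 7; [9,16] uncovered → point at 16; [19,20] uncovered → point at 20; [24,26] uncovered → point at 26.
Points: 2, 7, 16, 20, 26 (5 total).

5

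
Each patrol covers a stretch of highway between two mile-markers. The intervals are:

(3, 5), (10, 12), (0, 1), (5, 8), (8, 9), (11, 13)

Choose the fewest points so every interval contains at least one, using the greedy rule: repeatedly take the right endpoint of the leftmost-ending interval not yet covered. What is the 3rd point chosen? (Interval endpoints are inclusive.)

Sort by right endpoint; whenever an interval is uncovered, place a point at its right end.
Sorted: [0,1] [3,5] [5,8] [8,9] [10,12] [11,13]
{[0,1]} hit by 1; {[3,5],[5,8]} hit by 5; {[8,9]} hit by 9; {[10,12],[11,13]} hit by 12.
Points: 1, 5, 9, 12 (4 total).

9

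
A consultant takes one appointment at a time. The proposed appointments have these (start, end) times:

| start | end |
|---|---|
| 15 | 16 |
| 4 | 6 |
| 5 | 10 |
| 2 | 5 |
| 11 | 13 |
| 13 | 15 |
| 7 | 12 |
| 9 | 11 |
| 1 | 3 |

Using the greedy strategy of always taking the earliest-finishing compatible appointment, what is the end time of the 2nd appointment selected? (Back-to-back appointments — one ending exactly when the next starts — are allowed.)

Sort by end time and greedily take each interval whose start is ≥ the last chosen end.
By end time: (1,3), (2,5), (4,6), (5,10), (9,11), (7,12), (11,13), (13,15), (15,16).
Pick (1,3); next start ≥ 3 → (4,6); next start ≥ 6 → (9,11); next start ≥ 11 → (11,13); next start ≥ 13 → (13,15); next start ≥ 15 → (15,16).
Selected: (1,3) (4,6) (9,11) (11,13) (13,15) (15,16)

6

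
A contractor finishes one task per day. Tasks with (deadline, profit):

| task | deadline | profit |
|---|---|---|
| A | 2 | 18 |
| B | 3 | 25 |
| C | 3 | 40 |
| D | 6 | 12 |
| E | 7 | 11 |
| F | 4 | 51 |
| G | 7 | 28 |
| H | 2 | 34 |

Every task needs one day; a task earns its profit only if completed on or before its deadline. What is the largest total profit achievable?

Sort by profit descending; place each in the latest free slot ≤ its deadline.
Profit order: F=51 C=40 H=34 G=28 B=25 A=18 D=12 E=11
Assign: F→slot 4, C→slot 3, H→slot 2, G→slot 7, B→slot 1, A skipped, D→slot 6, E→slot 5.
Slots: [1:B] [2:H] [3:C] [4:F] [5:E] [6:D] [7:G]
Profit = 25 + 34 + 40 + 51 + 11 + 12 + 28 = 201

201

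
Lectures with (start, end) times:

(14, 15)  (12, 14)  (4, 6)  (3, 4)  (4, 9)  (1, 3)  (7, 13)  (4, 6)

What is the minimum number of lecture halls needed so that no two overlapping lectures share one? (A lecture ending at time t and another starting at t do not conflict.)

The answer is the maximum number of intervals overlapping at any instant.
starts: [1, 3, 4, 4, 4, 7, 12, 14]
ends:   [3, 4, 6, 6, 9, 13, 14, 15]
s1→1 e3→0 s3→1 e4→0 s4→1 s4→2 s4→3  — peak 3.

3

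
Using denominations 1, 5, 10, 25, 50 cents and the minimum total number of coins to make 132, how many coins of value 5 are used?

132 = 2×50 + 1×25 + 1×5 + 2×1
Count of 5: 1

1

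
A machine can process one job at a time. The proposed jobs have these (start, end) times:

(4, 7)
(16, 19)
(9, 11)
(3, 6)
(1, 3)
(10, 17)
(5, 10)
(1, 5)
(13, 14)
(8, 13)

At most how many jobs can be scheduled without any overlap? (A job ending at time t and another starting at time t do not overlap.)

5

Sort by end time and greedily take each interval whose start is ≥ the last chosen end.
Sorted by end: (1,3)  (1,5)  (3,6)  (4,7)  (5,10)  (9,11)  (8,13)  (13,14)  (10,17)  (16,19)
take (1,3); take (3,6); skip (4,7); take (9,11); take (13,14); take (16,19).
Selected 5 jobs.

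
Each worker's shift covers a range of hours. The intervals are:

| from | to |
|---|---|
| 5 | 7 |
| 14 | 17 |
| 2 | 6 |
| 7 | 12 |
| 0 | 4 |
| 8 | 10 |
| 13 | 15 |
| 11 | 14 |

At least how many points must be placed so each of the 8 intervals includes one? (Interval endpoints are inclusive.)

4

Process intervals by earliest right end; each time one isn't hit yet, stab at its right endpoint.
Sorted: [0,4] [2,6] [5,7] [8,10] [7,12] [11,14] [13,15] [14,17]
{[0,4],[2,6]} hit by 4; {[5,7]} hit by 7; {[8,10],[7,12]} hit by 10; {[11,14],[13,15],[14,17]} hit by 14.
Points: 4, 7, 10, 14 (4 total).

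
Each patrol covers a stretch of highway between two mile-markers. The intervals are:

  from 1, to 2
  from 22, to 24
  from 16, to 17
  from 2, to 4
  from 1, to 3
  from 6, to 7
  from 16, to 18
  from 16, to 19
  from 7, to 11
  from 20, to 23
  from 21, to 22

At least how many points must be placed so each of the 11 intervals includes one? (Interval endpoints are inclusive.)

Sort by right endpoint; whenever an interval is uncovered, place a point at its right end.
By right end: [1,2]  [1,3]  [2,4]  [6,7]  [7,11]  [16,17]  [16,18]  [16,19]  [21,22]  [20,23]  [22,24]
[1,2] uncovered → point at 2; [6,7] uncovered → point at 7; [16,17] uncovered → point at 17; [21,22] uncovered → point at 22.
Points: 2, 7, 17, 22 (4 total).

4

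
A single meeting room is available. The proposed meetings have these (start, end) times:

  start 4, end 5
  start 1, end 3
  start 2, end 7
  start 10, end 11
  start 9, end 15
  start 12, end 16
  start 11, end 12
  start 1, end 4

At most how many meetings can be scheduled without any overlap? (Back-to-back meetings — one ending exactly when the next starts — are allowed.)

5

Greedy by earliest finish: after sorting by end time, pick each interval compatible with the last pick.
By end time: (1,3), (1,4), (4,5), (2,7), (10,11), (11,12), (9,15), (12,16).
Pick (1,3); next start ≥ 3 → (4,5); next start ≥ 5 → (10,11); next start ≥ 11 → (11,12); next start ≥ 12 → (12,16).
Selected 5 meetings.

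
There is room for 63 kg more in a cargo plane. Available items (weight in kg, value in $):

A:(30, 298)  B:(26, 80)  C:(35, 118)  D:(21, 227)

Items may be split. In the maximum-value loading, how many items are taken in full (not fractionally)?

2

Greedy by value/weight ratio, highest first.
Order: D (227/21=10.81) > A (298/30=9.93) > C (118/35=3.37) > B (80/26=3.08)
Fill: take D (21 @ 227) → take A (30 @ 298) → take 12/35 of C → 40.46; 63/63 used.
2 item(s) taken whole; one partial (take 12/35 of C).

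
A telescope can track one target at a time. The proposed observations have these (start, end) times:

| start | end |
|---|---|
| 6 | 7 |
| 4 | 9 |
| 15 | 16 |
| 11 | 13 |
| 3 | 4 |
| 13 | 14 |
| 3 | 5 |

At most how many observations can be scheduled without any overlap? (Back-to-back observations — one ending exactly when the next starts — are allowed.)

By end time: (3,4), (3,5), (6,7), (4,9), (11,13), (13,14), (15,16).
Pick (3,4); next start ≥ 4 → (6,7); next start ≥ 7 → (11,13); next start ≥ 13 → (13,14); next start ≥ 14 → (15,16).
Selected 5 observations.

5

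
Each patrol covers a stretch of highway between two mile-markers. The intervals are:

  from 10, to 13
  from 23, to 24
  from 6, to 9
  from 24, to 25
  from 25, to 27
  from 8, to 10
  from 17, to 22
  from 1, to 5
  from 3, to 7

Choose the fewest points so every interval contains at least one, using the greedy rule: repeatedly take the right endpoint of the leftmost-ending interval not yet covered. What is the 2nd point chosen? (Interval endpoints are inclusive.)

Sort by right endpoint; whenever an interval is uncovered, place a point at its right end.
By right end: [1,5]  [3,7]  [6,9]  [8,10]  [10,13]  [17,22]  [23,24]  [24,25]  [25,27]
[1,5] uncovered → point at 5; [6,9] uncovered → point at 9; [10,13] uncovered → point at 13; [17,22] uncovered → point at 22; [23,24] uncovered → point at 24; [25,27] uncovered → point at 27.
Points: 5, 9, 13, 22, 24, 27 (6 total).

9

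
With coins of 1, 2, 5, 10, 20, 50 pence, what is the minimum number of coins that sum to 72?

3

Use the largest denomination that fits, subtract, and repeat.
72 = 1×50 + 1×20 + 1×2
Total coins = 1 + 1 + 1 = 3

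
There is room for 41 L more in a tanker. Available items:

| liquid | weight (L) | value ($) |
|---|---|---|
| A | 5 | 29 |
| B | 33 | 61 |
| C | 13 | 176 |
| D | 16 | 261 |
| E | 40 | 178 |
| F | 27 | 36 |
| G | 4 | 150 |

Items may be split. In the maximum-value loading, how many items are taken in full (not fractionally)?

4

Ratios (sorted): G 37.50, D 16.31, C 13.54, A 5.80, E 4.45, B 1.85, F 1.33
take G (4 @ 150); take D (16 @ 261); take C (13 @ 176); take A (5 @ 29); take 3/40 of E → 13.35. Capacity used 41/41.
4 item(s) taken whole; one partial (take 3/40 of E).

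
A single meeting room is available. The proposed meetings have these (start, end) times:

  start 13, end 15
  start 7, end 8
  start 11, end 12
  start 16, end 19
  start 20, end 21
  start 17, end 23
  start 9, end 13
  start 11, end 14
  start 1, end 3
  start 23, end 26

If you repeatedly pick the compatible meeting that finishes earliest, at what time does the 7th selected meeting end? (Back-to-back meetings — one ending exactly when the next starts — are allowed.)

26

Sort by end time and greedily take each interval whose start is ≥ the last chosen end.
By end time: (1,3), (7,8), (11,12), (9,13), (11,14), (13,15), (16,19), (20,21), (17,23), (23,26).
Pick (1,3); next start ≥ 3 → (7,8); next start ≥ 8 → (11,12); next start ≥ 12 → (13,15); next start ≥ 15 → (16,19); next start ≥ 19 → (20,21); next start ≥ 21 → (23,26).
Selected: (1,3) (7,8) (11,12) (13,15) (16,19) (20,21) (23,26)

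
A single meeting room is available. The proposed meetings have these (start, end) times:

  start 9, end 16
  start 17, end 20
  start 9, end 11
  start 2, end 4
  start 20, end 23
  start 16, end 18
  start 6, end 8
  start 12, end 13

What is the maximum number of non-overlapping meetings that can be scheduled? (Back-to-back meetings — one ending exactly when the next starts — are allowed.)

6

By end time: (2,4), (6,8), (9,11), (12,13), (9,16), (16,18), (17,20), (20,23).
Pick (2,4); next start ≥ 4 → (6,8); next start ≥ 8 → (9,11); next start ≥ 11 → (12,13); next start ≥ 13 → (16,18); next start ≥ 18 → (20,23).
Selected 6 meetings.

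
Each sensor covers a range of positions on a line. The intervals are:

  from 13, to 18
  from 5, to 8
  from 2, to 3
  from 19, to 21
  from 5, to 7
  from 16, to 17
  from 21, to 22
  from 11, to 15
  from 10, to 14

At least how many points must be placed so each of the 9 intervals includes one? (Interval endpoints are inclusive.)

Process intervals by earliest right end; each time one isn't hit yet, stab at its right endpoint.
By right end: [2,3]  [5,7]  [5,8]  [10,14]  [11,15]  [16,17]  [13,18]  [19,21]  [21,22]
[2,3] uncovered → point at 3; [5,7] uncovered → point at 7; [10,14] uncovered → point at 14; [16,17] uncovered → point at 17; [19,21] uncovered → point at 21.
Points: 3, 7, 14, 17, 21 (5 total).

5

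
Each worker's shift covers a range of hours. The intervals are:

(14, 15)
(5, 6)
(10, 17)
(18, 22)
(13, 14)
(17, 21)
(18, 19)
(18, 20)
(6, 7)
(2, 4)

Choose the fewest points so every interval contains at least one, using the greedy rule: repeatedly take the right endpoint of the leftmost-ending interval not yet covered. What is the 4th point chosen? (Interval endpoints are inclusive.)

19

By right end: [2,4]  [5,6]  [6,7]  [13,14]  [14,15]  [10,17]  [18,19]  [18,20]  [17,21]  [18,22]
[2,4] uncovered → point at 4; [5,6] uncovered → point at 6; [13,14] uncovered → point at 14; [18,19] uncovered → point at 19.
Points: 4, 6, 14, 19 (4 total).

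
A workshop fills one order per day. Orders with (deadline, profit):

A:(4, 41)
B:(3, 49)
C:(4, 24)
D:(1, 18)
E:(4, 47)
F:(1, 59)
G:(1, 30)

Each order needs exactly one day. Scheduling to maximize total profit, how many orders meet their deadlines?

Take jobs in profit order; each goes to the latest open slot no later than its deadline.
By profit: F(d1,59), B(d3,49), E(d4,47), A(d4,41), G(d1,30), C(d4,24), D(d1,18)
F→slot 1; B→slot 3; E→slot 4; A→slot 2; G skipped; C skipped; D skipped.
4 of 7 scheduled.

4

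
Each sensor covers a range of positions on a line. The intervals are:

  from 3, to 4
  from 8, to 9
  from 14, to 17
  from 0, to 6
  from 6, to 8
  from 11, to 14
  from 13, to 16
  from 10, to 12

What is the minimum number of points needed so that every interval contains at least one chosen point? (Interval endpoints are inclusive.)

4

Process intervals by earliest right end; each time one isn't hit yet, stab at its right endpoint.
By right end: [3,4]  [0,6]  [6,8]  [8,9]  [10,12]  [11,14]  [13,16]  [14,17]
[3,4] uncovered → point at 4; [6,8] uncovered → point at 8; [10,12] uncovered → point at 12; [13,16] uncovered → point at 16.
Points: 4, 8, 12, 16 (4 total).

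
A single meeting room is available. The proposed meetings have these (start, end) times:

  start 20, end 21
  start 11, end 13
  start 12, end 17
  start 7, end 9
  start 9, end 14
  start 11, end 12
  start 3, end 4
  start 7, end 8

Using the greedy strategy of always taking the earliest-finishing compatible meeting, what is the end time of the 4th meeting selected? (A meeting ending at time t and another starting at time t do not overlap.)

17

By end time: (3,4), (7,8), (7,9), (11,12), (11,13), (9,14), (12,17), (20,21).
Pick (3,4); next start ≥ 4 → (7,8); next start ≥ 8 → (11,12); next start ≥ 12 → (12,17); next start ≥ 17 → (20,21).
Selected: (3,4) (7,8) (11,12) (12,17) (20,21)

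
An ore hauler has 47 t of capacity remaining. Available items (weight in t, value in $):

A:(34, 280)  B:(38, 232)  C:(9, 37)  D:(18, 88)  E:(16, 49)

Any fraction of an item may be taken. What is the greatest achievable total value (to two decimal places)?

Greedy by value/weight ratio, highest first.
Order: A (280/34=8.24) > B (232/38=6.11) > D (88/18=4.89) > C (37/9=4.11) > E (49/16=3.06)
Fill: take A (34 @ 280) → take 13/38 of B → 79.37; 47/47 used.
Total value = 359.37

359.37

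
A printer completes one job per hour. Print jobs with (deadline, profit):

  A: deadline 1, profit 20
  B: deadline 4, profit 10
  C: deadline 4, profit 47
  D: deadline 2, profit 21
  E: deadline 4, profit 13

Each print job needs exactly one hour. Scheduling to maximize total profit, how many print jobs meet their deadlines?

4

Take jobs in profit order; each goes to the latest open slot no later than its deadline.
Profit order: C=47 D=21 A=20 E=13 B=10
Assign: C→slot 4, D→slot 2, A→slot 1, E→slot 3, B skipped.
Slots: [1:A] [2:D] [3:E] [4:C]
4 of 5 scheduled.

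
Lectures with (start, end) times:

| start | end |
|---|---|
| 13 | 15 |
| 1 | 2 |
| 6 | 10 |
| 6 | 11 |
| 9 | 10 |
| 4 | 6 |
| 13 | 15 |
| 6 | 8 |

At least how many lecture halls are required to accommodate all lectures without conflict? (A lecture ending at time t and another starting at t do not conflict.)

The answer is the maximum number of intervals overlapping at any instant.
Events (time:±→running): 1:+→1 2:-→0 4:+→1 6:-→0 6:+→1 6:+→2 6:+→3 … peak 3.

3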